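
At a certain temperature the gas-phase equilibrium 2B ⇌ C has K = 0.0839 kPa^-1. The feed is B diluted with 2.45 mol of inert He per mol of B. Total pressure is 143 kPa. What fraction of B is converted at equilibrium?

X = 0.699

Basis: 1 mol B initially; let X = conversion of B. Extent ξ = 0.5X.
Species balance: n_B = 1 − X; n_C = 0.5X; n_I = 2.45 (inert).
Total moles n_T = 3.45 − 0.5X.
y_i = n_i/n_T, p_i = y_i·P. K = p_C / (p_B^2).
Equating to 0.0839 kPa^-1 and solving on 0 < X < 1: X = 0.699.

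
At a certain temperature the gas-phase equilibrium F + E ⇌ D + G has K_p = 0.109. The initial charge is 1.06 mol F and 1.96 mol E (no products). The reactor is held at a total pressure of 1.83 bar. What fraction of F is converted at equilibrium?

Take 1.06 mol F as basis and let X be its fractional conversion, so ξ = 1.06X.
Mole table: n_F = 1.06 − 1.06X; n_E = 1.96 − 1.06X; n_D = 1.06X; n_G = 1.06X.
Since Δν = 0, n_T = 3.02 throughout.
With p_i = (n_i/n_T)P, K_p = p_D p_G / (p_F p_E).
Setting this equal to 0.109 and taking the physical root (0 < X < 1) gives X = 0.332.

X = 0.332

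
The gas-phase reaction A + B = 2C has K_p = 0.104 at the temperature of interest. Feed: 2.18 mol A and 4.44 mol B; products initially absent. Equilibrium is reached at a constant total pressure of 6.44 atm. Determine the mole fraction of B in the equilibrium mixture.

y_B = 0.606

Let X = conversion of A (basis 2.18 mol A); extent of reaction ξ = 2.18X.
At extent ξ: n_A = 2.18 − 2.18X; n_B = 4.44 − 2.18X; n_C = 4.36X.
n_T stays at 6.62 (no change in mole number).
y_i = n_i/n_T, p_i = y_i·P. K_p = p_C^2 / (p_A p_B).
Equating to 0.104 and solving on 0 < X < 1: X = 0.196.
Then n_B = 4.01, n_T = 6.62, so y_B = 0.606.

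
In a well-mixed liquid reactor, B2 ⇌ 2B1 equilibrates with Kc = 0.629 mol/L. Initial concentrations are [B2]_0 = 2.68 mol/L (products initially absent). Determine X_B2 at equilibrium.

X = 0.215

Let X = conversion of B2; extent ξ = 2.68·X mol/L.
Concentrations: [B2] = 2.68 − 2.68X; [B1] = 5.36X.
Kc = [B1]^2 / ([B2]).
Setting equal to 0.629 and solving for X on (0,1) gives X = 0.215.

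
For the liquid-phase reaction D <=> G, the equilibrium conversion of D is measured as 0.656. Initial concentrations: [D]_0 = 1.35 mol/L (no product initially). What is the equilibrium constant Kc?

Let X = conversion of D.
Concentrations: [D] = 1.35 − 1.35X; [G] = 1.35X.
At X = 0.656: [D] = 0.464, [G] = 0.886.
Kc = [G] / ([D]) = 1.91.

Kc = 1.91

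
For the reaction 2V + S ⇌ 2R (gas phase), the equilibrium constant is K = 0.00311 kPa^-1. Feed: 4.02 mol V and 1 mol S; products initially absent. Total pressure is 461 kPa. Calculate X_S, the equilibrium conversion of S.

Basis: 1 mol S initially; let X = conversion of S. Extent ξ = X.
Species balance: n_V = 4.02 − 2X; n_S = 1 − X; n_R = 2X.
Total moles n_T = 5.02 − X.
y_i = n_i/n_T, p_i = y_i·P. K = p_R^2 / (p_V^2 p_S).
Setting this equal to 0.00311 kPa^-1 and taking the physical root (0 < X < 1) gives X = 0.552.

X = 0.552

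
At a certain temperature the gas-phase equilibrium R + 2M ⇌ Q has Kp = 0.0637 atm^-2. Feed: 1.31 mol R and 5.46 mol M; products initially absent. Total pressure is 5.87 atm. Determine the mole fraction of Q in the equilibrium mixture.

y_Q = 0.137

Take 1.31 mol R as basis and let X be its fractional conversion, so ξ = 1.31X.
Species balance: n_R = 1.31 − 1.31X; n_M = 5.46 − 2.62X; n_Q = 1.31X.
n_T = Σnᵢ = 6.77 − 2.62X.
Mole fractions y_i = n_i/n_T; Kp = p_Q / (p_R p_M^2) with p_i = y_i·P.
Equating to 0.0637 atm^-2 and solving on 0 < X < 1: X = 0.555.
Then n_Q = 0.727, n_T = 5.32, so y_Q = 0.137.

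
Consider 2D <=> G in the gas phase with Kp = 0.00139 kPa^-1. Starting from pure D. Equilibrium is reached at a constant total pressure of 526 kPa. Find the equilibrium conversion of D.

X = 0.495

Let X = conversion of D (basis 1 mol D); extent of reaction ξ = 0.5X.
At extent ξ: n_D = 1 − X; n_G = 0.5X.
n_T = Σnᵢ = 1 − 0.5X.
With p_i = (n_i/n_T)P, Kp = p_G / (p_D^2).
Setting this equal to 0.00139 kPa^-1 and taking the physical root (0 < X < 1) gives X = 0.495.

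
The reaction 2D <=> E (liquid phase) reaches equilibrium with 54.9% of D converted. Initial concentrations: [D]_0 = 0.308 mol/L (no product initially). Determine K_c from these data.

K_c = 4.38 L/mol

Let X = conversion of D.
Concentrations: [D] = 0.308 − 0.308X; [E] = 0.154X.
At X = 0.549: [D] = 0.139, [E] = 0.0845.
K_c = [E] / ([D]^2) = 4.38 L/mol.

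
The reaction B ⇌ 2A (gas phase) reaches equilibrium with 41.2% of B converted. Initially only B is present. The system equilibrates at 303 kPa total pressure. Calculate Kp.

Kp = 248 kPa

Let X = conversion of B (basis 1 mol B); extent of reaction ξ = X.
Moles: n_B = 1 − X; n_A = 2X.
n_T = Σnᵢ = 1 + X.
At X = 0.412: n_B = 0.588, n_A = 0.824, n_T = 1.41.
p_i = (n_i/n_T)·P. Kp = p_A^2 / (p_B) = 248 kPa.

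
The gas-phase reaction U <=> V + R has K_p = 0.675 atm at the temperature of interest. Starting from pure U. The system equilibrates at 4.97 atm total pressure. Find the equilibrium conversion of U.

Let X = conversion of U (basis 1 mol U); extent of reaction ξ = X.
Mole table: n_U = 1 − X; n_V = X; n_R = X.
Summing: n_T = 1 + X.
y_i = n_i/n_T, p_i = y_i·P. K_p = p_V p_R / (p_U).
This yields a degree-2 equation in X; solving on (0,1), X = 0.346.

X = 0.346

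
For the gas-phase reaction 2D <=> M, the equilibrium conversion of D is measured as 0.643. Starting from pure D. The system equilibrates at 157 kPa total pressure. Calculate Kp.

Take 1 mol D as basis and let X be its fractional conversion, so ξ = 0.5X.
At extent ξ: n_D = 1 − X; n_M = 0.5X.
n_T = Σnᵢ = 1 − 0.5X.
At X = 0.643: n_D = 0.357, n_M = 0.322, n_T = 0.678.
p_i = (n_i/n_T)·P. Kp = p_M / (p_D^2) = 0.0109 kPa^-1.

Kp = 0.0109 kPa^-1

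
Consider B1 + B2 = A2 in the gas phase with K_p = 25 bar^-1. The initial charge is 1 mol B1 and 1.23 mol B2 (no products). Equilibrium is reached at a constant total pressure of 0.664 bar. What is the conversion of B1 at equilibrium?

Take 1 mol B1 as basis and let X be its fractional conversion, so ξ = X.
At extent ξ: n_B1 = 1 − X; n_B2 = 1.23 − X; n_A2 = X.
Total moles n_T = 2.23 − X.
Mole fractions y_i = n_i/n_T; K_p = p_A2 / (p_B1 p_B2) with p_i = y_i·P.
Setting this equal to 25 bar^-1 and taking the physical root (0 < X < 1) gives X = 0.827.

X = 0.827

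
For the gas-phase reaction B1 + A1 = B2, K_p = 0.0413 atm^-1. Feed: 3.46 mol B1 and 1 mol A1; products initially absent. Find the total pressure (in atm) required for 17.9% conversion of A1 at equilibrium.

Basis: 1 mol A1 initially; let X = conversion of A1. Extent ξ = X.
Moles: n_B1 = 3.46 − X; n_A1 = 1 − X; n_B2 = X.
Summing: n_T = 4.46 − X.
K_p = p_B2 / (p_B1 p_A1) with p_i = (n_i/n_T)·P.
At X = 0.179: the mole-fraction product g(X) = Π y_i^ν_i = 0.2845. Since K_p = g(X)·P^{-1}, P = (g/K_p)^(1/1) = (0.2845/0.0413)^(1/1) = 6.89 atm.

P = 6.89 atm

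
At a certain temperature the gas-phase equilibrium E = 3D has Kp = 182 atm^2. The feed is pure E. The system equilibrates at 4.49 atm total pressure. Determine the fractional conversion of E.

Let X = conversion of E (basis 1 mol E); extent of reaction ξ = X.
Mole table: n_E = 1 − X; n_D = 3X.
Total moles n_T = 1 + 2X.
With p_i = (n_i/n_T)P, Kp = p_D^3 / (p_E).
This yields a degree-3 equation in X; solving on (0,1), X = 0.782.

X = 0.782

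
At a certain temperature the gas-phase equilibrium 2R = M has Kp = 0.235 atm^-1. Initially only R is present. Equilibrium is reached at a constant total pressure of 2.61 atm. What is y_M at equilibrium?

y_M = 0.300

Let X = conversion of R (basis 1 mol R); extent of reaction ξ = 0.5X.
Mole table: n_R = 1 − X; n_M = 0.5X.
Summing: n_T = 1 − 0.5X.
With p_i = (n_i/n_T)P, Kp = p_M / (p_R^2).
Equating to 0.235 atm^-1 and solving on 0 < X < 1: X = 0.462.
Then n_M = 0.231, n_T = 0.769, so y_M = 0.300.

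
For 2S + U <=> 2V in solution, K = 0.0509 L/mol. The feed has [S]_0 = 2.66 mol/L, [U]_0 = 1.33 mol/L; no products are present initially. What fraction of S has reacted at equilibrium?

Let X = conversion of S; extent ξ = 2.66X/2 mol/L.
Concentrations: [S] = 2.66 − 2.66X; [U] = 1.33 − 1.33X; [V] = 2.66X.
K = [V]^2 / ([S]^2 [U]).
This equals 0.0509 at X = 0.190 (the root in 0 < X < 1).

X = 0.190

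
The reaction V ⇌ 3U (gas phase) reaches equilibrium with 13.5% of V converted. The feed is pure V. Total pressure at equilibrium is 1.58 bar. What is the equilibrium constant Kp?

Kp = 0.119 bar^2

Let X = conversion of V (basis 1 mol V); extent of reaction ξ = X.
Species balance: n_V = 1 − X; n_U = 3X.
Summing: n_T = 1 + 2X.
At X = 0.135: n_V = 0.865, n_U = 0.405, n_T = 1.27.
p_i = (n_i/n_T)·P. Kp = p_U^3 / (p_V) = 0.119 bar^2.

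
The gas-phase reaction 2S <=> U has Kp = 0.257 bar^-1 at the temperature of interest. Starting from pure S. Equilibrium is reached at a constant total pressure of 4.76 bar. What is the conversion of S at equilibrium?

X = 0.588

Take 1 mol S as basis and let X be its fractional conversion, so ξ = 0.5X.
Moles: n_S = 1 − X; n_U = 0.5X.
Summing: n_T = 1 − 0.5X.
y_i = n_i/n_T, p_i = y_i·P. Kp = p_U / (p_S^2).
Substituting and setting equal to 0.257 bar^-1 gives a polynomial in X; the root in (0,1) is X = 0.588.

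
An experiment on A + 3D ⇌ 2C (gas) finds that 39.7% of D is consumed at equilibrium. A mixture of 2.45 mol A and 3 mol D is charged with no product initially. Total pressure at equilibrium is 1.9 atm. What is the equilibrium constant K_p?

K_p = 0.311 atm^-2

Basis: 3 mol D initially; let X = conversion of D. Extent ξ = X.
At extent ξ: n_A = 2.45 − X; n_D = 3 − 3X; n_C = 2X.
n_T = Σnᵢ = 5.45 − 2X.
At X = 0.397: n_A = 2.05, n_D = 1.81, n_C = 0.794, n_T = 4.66.
p_i = (n_i/n_T)·P. K_p = p_C^2 / (p_A p_D^3) = 0.311 atm^-2.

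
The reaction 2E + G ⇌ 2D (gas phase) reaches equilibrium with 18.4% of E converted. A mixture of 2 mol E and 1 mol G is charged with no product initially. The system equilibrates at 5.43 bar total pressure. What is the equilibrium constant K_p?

K_p = 0.0323 bar^-1

Let X = conversion of E (basis 2 mol E); extent of reaction ξ = X.
Moles: n_E = 2 − 2X; n_G = 1 − X; n_D = 2X.
Total moles n_T = 3 − X.
At X = 0.184: n_E = 1.63, n_G = 0.816, n_D = 0.368, n_T = 2.82.
p_i = (n_i/n_T)·P. K_p = p_D^2 / (p_E^2 p_G) = 0.0323 bar^-1.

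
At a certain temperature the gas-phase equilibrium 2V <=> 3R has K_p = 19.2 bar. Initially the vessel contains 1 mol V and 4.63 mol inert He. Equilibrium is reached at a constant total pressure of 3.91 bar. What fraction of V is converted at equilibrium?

Take 1 mol V as basis and let X be its fractional conversion, so ξ = 0.5X.
Species balance: n_V = 1 − X; n_R = 1.5X; n_I = 4.63 (inert).
n_T = Σnᵢ = 5.63 + 0.5X.
Mole fractions y_i = n_i/n_T; K_p = p_R^3 / (p_V^2) with p_i = y_i·P.
This yields a degree-3 equation in X; solving on (0,1), X = 0.771.

X = 0.771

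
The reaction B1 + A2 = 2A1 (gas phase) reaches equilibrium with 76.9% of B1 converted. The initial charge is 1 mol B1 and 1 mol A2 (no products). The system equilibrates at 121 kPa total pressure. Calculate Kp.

Basis: 1 mol B1 initially; let X = conversion of B1. Extent ξ = X.
Moles: n_B1 = 1 − X; n_A2 = 1 − X; n_A1 = 2X.
n_T stays at 2 (no change in mole number).
At X = 0.769: n_B1 = 0.231, n_A2 = 0.231, n_A1 = 1.54, n_T = 2.
p_i = (n_i/n_T)·P. Kp = p_A1^2 / (p_B1 p_A2) = 44.3.

Kp = 44.3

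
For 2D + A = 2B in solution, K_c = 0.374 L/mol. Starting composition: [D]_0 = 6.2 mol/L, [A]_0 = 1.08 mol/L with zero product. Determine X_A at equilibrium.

X = 0.721

Let X = conversion of A; extent ξ = 1.08·X mol/L.
Concentrations: [D] = 6.2 − 2.16X; [A] = 1.08 − 1.08X; [B] = 2.16X.
K_c = [B]^2 / ([D]^2 [A]).
Setting equal to 0.374 and solving for X on (0,1) gives X = 0.721.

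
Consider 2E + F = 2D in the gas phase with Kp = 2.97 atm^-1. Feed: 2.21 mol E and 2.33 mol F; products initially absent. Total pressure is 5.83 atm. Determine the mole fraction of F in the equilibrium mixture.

y_F = 0.409

Let X = conversion of E (basis 2.21 mol E); extent of reaction ξ = 1.1X.
Species balance: n_E = 2.21 − 2.21X; n_F = 2.33 − 1.1X; n_D = 2.21X.
Total moles n_T = 4.54 − 1.1X.
Mole fractions y_i = n_i/n_T; Kp = p_D^2 / (p_E^2 p_F) with p_i = y_i·P.
Setting this equal to 2.97 atm^-1 and taking the physical root (0 < X < 1) gives X = 0.727.
Then n_F = 1.53, n_T = 3.74, so y_F = 0.409.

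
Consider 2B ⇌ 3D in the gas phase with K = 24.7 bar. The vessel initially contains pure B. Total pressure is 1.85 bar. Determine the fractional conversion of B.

Let X = conversion of B (basis 1 mol B); extent of reaction ξ = 0.5X.
Species balance: n_B = 1 − X; n_D = 1.5X.
Summing: n_T = 1 + 0.5X.
y_i = n_i/n_T, p_i = y_i·P. K = p_D^3 / (p_B^2).
Equating to 24.7 bar and solving on 0 < X < 1: X = 0.731.

X = 0.731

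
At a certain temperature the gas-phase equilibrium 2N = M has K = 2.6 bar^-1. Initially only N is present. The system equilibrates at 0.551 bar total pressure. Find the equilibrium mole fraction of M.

Take 1 mol N as basis and let X be its fractional conversion, so ξ = 0.5X.
At extent ξ: n_N = 1 − X; n_M = 0.5X.
Total moles n_T = 1 − 0.5X.
With p_i = (n_i/n_T)P, K = p_M / (p_N^2).
Setting this equal to 2.6 bar^-1 and taking the physical root (0 < X < 1) gives X = 0.615.
Then n_M = 0.307, n_T = 0.693, so y_M = 0.444.

y_M = 0.444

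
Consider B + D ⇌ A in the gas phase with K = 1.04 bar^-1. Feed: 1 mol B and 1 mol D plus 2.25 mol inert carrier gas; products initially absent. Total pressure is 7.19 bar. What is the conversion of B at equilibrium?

X = 0.499

Basis: 1 mol B initially; let X = conversion of B. Extent ξ = X.
At extent ξ: n_B = 1 − X; n_D = 1 − X; n_A = X; n_I = 2.25 (inert).
n_T = Σnᵢ = 4.25 − X.
y_i = n_i/n_T, p_i = y_i·P. K = p_A / (p_B p_D).
Setting this equal to 1.04 bar^-1 and taking the physical root (0 < X < 1) gives X = 0.499.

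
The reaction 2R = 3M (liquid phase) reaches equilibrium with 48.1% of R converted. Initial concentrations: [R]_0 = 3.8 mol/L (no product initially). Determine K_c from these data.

Let X = conversion of R.
Concentrations: [R] = 3.8 − 3.8X; [M] = 5.7X.
At X = 0.481: [R] = 1.97, [M] = 2.74.
K_c = [M]^3 / ([R]^2) = 5.3 mol/L.

K_c = 5.3 mol/L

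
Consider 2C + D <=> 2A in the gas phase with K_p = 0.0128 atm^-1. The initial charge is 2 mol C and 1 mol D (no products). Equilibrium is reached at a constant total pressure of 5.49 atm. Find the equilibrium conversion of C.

X = 0.127

Let X = conversion of C (basis 2 mol C); extent of reaction ξ = X.
Species balance: n_C = 2 − 2X; n_D = 1 − X; n_A = 2X.
Total moles n_T = 3 − X.
With p_i = (n_i/n_T)P, K_p = p_A^2 / (p_C^2 p_D).
Equating to 0.0128 atm^-1 and solving on 0 < X < 1: X = 0.127.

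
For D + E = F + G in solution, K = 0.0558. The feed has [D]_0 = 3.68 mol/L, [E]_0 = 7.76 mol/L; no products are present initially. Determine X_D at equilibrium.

X = 0.273

Let X = conversion of D; extent ξ = 3.68·X mol/L.
Concentrations: [D] = 3.68 − 3.68X; [E] = 7.76 − 3.68X; [F] = 3.68X; [G] = 3.68X.
K = [F] [G] / ([D] [E]).
This equals 0.0558 at X = 0.273 (the root in 0 < X < 1).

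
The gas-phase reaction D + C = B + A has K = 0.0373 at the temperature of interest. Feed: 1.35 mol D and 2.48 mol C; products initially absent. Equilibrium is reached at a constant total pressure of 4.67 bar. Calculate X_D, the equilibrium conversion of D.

X = 0.217

Basis: 1.35 mol D initially; let X = conversion of D. Extent ξ = 1.35X.
Moles: n_D = 1.35 − 1.35X; n_C = 2.48 − 1.35X; n_B = 1.35X; n_A = 1.35X.
Total moles n_T = 3.83 (Δν = 0, constant).
Mole fractions y_i = n_i/n_T; K = p_B p_A / (p_D p_C) with p_i = y_i·P.
Equating to 0.0373 and solving on 0 < X < 1: X = 0.217.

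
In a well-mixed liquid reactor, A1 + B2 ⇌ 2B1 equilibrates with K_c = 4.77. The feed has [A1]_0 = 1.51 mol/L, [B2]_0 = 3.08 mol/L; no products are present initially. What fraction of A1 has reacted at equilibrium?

Let X = conversion of A1; extent ξ = 1.51·X mol/L.
Concentrations: [A1] = 1.51 − 1.51X; [B2] = 3.08 − 1.51X; [B1] = 3.02X.
K_c = [B1]^2 / ([A1] [B2]).
This equals 4.77 at X = 0.697 (the root in 0 < X < 1).

X = 0.697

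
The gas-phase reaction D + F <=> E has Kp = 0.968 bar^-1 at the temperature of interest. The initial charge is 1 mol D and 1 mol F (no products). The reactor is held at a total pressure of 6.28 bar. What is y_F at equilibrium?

Take 1 mol D as basis and let X be its fractional conversion, so ξ = X.
Species balance: n_D = 1 − X; n_F = 1 − X; n_E = X.
Summing: n_T = 2 − X.
y_i = n_i/n_T, p_i = y_i·P. Kp = p_E / (p_D p_F).
This yields a degree-2 equation in X; solving on (0,1), X = 0.624.
Then n_F = 0.376, n_T = 1.38, so y_F = 0.273.

y_F = 0.273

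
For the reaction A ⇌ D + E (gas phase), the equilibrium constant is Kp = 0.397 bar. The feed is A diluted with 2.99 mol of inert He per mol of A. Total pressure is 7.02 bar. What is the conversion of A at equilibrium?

Basis: 1 mol A initially; let X = conversion of A. Extent ξ = X.
Species balance: n_A = 1 − X; n_D = X; n_E = X; n_I = 2.99 (inert).
n_T = Σnᵢ = 3.99 + X.
Mole fractions y_i = n_i/n_T; Kp = p_D p_E / (p_A) with p_i = y_i·P.
This yields a degree-2 equation in X; solving on (0,1), X = 0.389.

X = 0.389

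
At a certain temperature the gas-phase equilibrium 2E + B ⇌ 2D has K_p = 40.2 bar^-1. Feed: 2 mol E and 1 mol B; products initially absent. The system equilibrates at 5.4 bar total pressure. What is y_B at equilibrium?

y_B = 0.086

Basis: 2 mol E initially; let X = conversion of E. Extent ξ = X.
Mole table: n_E = 2 − 2X; n_B = 1 − X; n_D = 2X.
Total moles n_T = 3 − X.
Mole fractions y_i = n_i/n_T; K_p = p_D^2 / (p_E^2 p_B) with p_i = y_i·P.
Equating to 40.2 bar^-1 and solving on 0 < X < 1: X = 0.812.
Then n_B = 0.188, n_T = 2.19, so y_B = 0.086.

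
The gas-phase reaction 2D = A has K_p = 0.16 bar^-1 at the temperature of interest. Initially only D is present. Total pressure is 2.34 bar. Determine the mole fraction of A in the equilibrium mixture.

y_A = 0.225

Basis: 1 mol D initially; let X = conversion of D. Extent ξ = 0.5X.
Mole table: n_D = 1 − X; n_A = 0.5X.
Summing: n_T = 1 − 0.5X.
y_i = n_i/n_T, p_i = y_i·P. K_p = p_A / (p_D^2).
Substituting and setting equal to 0.16 bar^-1 gives a polynomial in X; the root in (0,1) is X = 0.367.
Then n_A = 0.184, n_T = 0.816, so y_A = 0.225.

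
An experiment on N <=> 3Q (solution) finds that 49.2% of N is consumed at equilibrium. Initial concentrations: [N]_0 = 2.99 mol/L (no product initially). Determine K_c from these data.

K_c = 56.6 (mol/L)^2

Let X = conversion of N.
Concentrations: [N] = 2.99 − 2.99X; [Q] = 8.97X.
At X = 0.492: [N] = 1.52, [Q] = 4.41.
K_c = [Q]^3 / ([N]) = 56.6 (mol/L)^2.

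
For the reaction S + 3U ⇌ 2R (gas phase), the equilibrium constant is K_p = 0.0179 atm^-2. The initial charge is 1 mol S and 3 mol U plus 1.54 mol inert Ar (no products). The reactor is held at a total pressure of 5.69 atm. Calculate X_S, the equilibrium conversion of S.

X = 0.231

Basis: 1 mol S initially; let X = conversion of S. Extent ξ = X.
Species balance: n_S = 1 − X; n_U = 3 − 3X; n_R = 2X; n_I = 1.54 (inert).
Summing: n_T = 5.54 − 2X.
Mole fractions y_i = n_i/n_T; K_p = p_R^2 / (p_S p_U^3) with p_i = y_i·P.
Setting this equal to 0.0179 atm^-2 and taking the physical root (0 < X < 1) gives X = 0.231.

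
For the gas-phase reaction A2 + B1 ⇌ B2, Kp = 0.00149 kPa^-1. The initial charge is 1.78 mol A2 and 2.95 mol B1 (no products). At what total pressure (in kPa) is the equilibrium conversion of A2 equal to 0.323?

P = 560 kPa

Take 1.78 mol A2 as basis and let X be its fractional conversion, so ξ = 1.78X.
At extent ξ: n_A2 = 1.78 − 1.78X; n_B1 = 2.95 − 1.78X; n_B2 = 1.78X.
Summing: n_T = 4.73 − 1.78X.
Kp = p_B2 / (p_A2 p_B1) with p_i = (n_i/n_T)·P.
At X = 0.323: the mole-fraction product g(X) = Π y_i^ν_i = 0.8347. Since Kp = g(X)·P^{-1}, P = (g/Kp)^(1/1) = (0.8347/0.00149)^(1/1) = 560 kPa.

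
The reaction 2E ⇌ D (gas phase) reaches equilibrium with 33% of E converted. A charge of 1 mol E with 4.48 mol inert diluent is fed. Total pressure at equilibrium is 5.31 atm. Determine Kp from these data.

Take 1 mol E as basis and let X be its fractional conversion, so ξ = 0.5X.
Mole table: n_E = 1 − X; n_D = 0.5X; n_I = 4.48 (inert).
Total moles n_T = 5.48 − 0.5X.
At X = 0.33: n_E = 0.67, n_D = 0.165, n_T = 5.32.
p_i = (n_i/n_T)·P. Kp = p_D / (p_E^2) = 0.368 atm^-1.

Kp = 0.368 atm^-1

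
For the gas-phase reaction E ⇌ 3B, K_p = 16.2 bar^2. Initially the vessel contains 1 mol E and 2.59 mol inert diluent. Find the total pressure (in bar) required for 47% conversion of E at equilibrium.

P = 7.93 bar

Take 1 mol E as basis and let X be its fractional conversion, so ξ = X.
At extent ξ: n_E = 1 − X; n_B = 3X; n_I = 2.59 (inert).
Summing: n_T = 3.59 + 2X.
K_p = p_B^3 / (p_E) with p_i = (n_i/n_T)·P.
At X = 0.47: the mole-fraction product g(X) = Π y_i^ν_i = 0.2577. Since K_p = g(X)·P^{2}, P = (K_p/g)^(1/2) = (16.2/0.2577)^(1/2) = 7.93 bar.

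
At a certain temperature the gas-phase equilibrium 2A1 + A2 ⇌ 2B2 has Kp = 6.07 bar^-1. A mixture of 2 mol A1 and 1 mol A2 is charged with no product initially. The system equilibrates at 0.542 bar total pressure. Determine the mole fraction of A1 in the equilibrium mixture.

Take 2 mol A1 as basis and let X be its fractional conversion, so ξ = X.
At extent ξ: n_A1 = 2 − 2X; n_A2 = 1 − X; n_B2 = 2X.
Summing: n_T = 3 − X.
y_i = n_i/n_T, p_i = y_i·P. Kp = p_B2^2 / (p_A1^2 p_A2).
This yields a degree-3 equation in X; solving on (0,1), X = 0.456.
Then n_A1 = 1.09, n_T = 2.54, so y_A1 = 0.428.

y_A1 = 0.428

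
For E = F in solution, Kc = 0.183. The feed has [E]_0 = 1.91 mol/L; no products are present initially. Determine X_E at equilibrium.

X = 0.155

Let X = conversion of E; extent ξ = 1.91·X mol/L.
Concentrations: [E] = 1.91 − 1.91X; [F] = 1.91X.
Kc = [F] / ([E]).
Equating to 0.183: the physical root is X = 0.155.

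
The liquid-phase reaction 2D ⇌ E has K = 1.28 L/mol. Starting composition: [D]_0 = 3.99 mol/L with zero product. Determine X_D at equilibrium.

Let X = conversion of D; extent ξ = 3.99X/2 mol/L.
Concentrations: [D] = 3.99 − 3.99X; [E] = 2X.
K = [E] / ([D]^2).
Solving K = 1.28 for X ∈ (0,1): X = 0.732.

X = 0.732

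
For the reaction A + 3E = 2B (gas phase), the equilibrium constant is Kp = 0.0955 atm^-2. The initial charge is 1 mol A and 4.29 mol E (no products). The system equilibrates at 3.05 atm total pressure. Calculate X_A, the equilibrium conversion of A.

Take 1 mol A as basis and let X be its fractional conversion, so ξ = X.
Mole table: n_A = 1 − X; n_E = 4.29 − 3X; n_B = 2X.
n_T = Σnᵢ = 5.29 − 2X.
Mole fractions y_i = n_i/n_T; Kp = p_B^2 / (p_A p_E^3) with p_i = y_i·P.
Equating to 0.0955 atm^-2 and solving on 0 < X < 1: X = 0.423.

X = 0.423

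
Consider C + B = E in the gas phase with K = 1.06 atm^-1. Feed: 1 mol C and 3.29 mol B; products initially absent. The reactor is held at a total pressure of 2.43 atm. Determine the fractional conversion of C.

X = 0.651

Take 1 mol C as basis and let X be its fractional conversion, so ξ = X.
At extent ξ: n_C = 1 − X; n_B = 3.29 − X; n_E = X.
Total moles n_T = 4.29 − X.
Mole fractions y_i = n_i/n_T; K = p_E / (p_C p_B) with p_i = y_i·P.
Setting this equal to 1.06 atm^-1 and taking the physical root (0 < X < 1) gives X = 0.651.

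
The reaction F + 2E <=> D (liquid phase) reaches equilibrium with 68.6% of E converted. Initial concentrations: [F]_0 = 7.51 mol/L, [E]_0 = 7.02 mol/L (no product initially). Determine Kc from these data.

Let X = conversion of E.
Concentrations: [F] = 7.51 − 3.51X; [E] = 7.02 − 7.02X; [D] = 3.51X.
At X = 0.686: [F] = 5.1, [E] = 2.2, [D] = 2.41.
Kc = [D] / ([F] [E]^2) = 0.0971 (mol/L)^-2.

Kc = 0.0971 (mol/L)^-2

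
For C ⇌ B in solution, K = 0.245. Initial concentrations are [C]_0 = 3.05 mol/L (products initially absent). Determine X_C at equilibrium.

Let X = conversion of C; extent ξ = 3.05·X mol/L.
Concentrations: [C] = 3.05 − 3.05X; [B] = 3.05X.
K = [B] / ([C]).
Setting equal to 0.245 and solving for X on (0,1) gives X = 0.197.

X = 0.197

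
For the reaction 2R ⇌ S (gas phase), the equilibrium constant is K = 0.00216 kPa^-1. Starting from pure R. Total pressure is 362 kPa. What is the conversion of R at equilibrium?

X = 0.508

Let X = conversion of R (basis 1 mol R); extent of reaction ξ = 0.5X.
Moles: n_R = 1 − X; n_S = 0.5X.
Summing: n_T = 1 − 0.5X.
With p_i = (n_i/n_T)P, K = p_S / (p_R^2).
Substituting and setting equal to 0.00216 kPa^-1 gives a polynomial in X; the root in (0,1) is X = 0.508.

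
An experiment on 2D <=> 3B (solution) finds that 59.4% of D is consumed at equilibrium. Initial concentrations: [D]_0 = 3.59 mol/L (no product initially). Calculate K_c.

K_c = 15.4 mol/L

Let X = conversion of D.
Concentrations: [D] = 3.59 − 3.59X; [B] = 5.38X.
At X = 0.594: [D] = 1.46, [B] = 3.2.
K_c = [B]^3 / ([D]^2) = 15.4 mol/L.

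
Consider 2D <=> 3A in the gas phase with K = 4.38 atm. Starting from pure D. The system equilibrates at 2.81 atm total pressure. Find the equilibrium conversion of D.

X = 0.515

Take 1 mol D as basis and let X be its fractional conversion, so ξ = 0.5X.
Moles: n_D = 1 − X; n_A = 1.5X.
Summing: n_T = 1 + 0.5X.
y_i = n_i/n_T, p_i = y_i·P. K = p_A^3 / (p_D^2).
This yields a degree-3 equation in X; solving on (0,1), X = 0.515.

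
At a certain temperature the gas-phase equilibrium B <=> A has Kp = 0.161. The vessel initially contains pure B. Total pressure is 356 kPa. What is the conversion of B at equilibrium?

X = 0.139

Take 1 mol B as basis and let X be its fractional conversion, so ξ = X.
Mole table: n_B = 1 − X; n_A = X.
Total moles n_T = 1 (Δν = 0, constant).
Mole fractions y_i = n_i/n_T; Kp = p_A / (p_B) with p_i = y_i·P.
Substituting and setting equal to 0.161 gives a polynomial in X; the root in (0,1) is X = 0.139.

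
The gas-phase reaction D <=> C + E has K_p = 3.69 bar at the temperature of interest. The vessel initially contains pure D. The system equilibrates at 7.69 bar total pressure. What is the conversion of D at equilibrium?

X = 0.569

Let X = conversion of D (basis 1 mol D); extent of reaction ξ = X.
Moles: n_D = 1 − X; n_C = X; n_E = X.
n_T = Σnᵢ = 1 + X.
y_i = n_i/n_T, p_i = y_i·P. K_p = p_C p_E / (p_D).
Equating to 3.69 bar and solving on 0 < X < 1: X = 0.569.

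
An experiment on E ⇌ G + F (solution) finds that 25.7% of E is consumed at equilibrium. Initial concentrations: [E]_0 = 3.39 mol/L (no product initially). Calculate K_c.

Let X = conversion of E.
Concentrations: [E] = 3.39 − 3.39X; [G] = 3.39X; [F] = 3.39X.
At X = 0.257: [E] = 2.52, [G] = 0.871, [F] = 0.871.
K_c = [G] [F] / ([E]) = 0.301 mol/L.

K_c = 0.301 mol/L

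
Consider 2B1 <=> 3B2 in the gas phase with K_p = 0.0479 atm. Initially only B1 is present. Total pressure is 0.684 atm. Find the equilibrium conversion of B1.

X = 0.238

Take 1 mol B1 as basis and let X be its fractional conversion, so ξ = 0.5X.
Moles: n_B1 = 1 − X; n_B2 = 1.5X.
n_T = Σnᵢ = 1 + 0.5X.
With p_i = (n_i/n_T)P, K_p = p_B2^3 / (p_B1^2).
Equating to 0.0479 atm and solving on 0 < X < 1: X = 0.238.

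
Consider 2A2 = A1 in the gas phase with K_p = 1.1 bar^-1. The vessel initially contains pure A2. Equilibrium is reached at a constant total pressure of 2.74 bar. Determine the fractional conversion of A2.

Take 1 mol A2 as basis and let X be its fractional conversion, so ξ = 0.5X.
Mole table: n_A2 = 1 − X; n_A1 = 0.5X.
Total moles n_T = 1 − 0.5X.
Mole fractions y_i = n_i/n_T; K_p = p_A1 / (p_A2^2) with p_i = y_i·P.
Equating to 1.1 bar^-1 and solving on 0 < X < 1: X = 0.723.

X = 0.723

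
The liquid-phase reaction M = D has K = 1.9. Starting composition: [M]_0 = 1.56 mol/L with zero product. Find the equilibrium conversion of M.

X = 0.655

Let X = conversion of M; extent ξ = 1.56·X mol/L.
Concentrations: [M] = 1.56 − 1.56X; [D] = 1.56X.
K = [D] / ([M]).
This equals 1.9 at X = 0.655 (the root in 0 < X < 1).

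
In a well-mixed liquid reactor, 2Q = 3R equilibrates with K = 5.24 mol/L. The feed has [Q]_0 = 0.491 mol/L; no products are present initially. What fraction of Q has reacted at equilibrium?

Let X = conversion of Q; extent ξ = 0.491X/2 mol/L.
Concentrations: [Q] = 0.491 − 0.491X; [R] = 0.736X.
K = [R]^3 / ([Q]^2).
Equating to 5.24 mol/L: the physical root is X = 0.683.

X = 0.683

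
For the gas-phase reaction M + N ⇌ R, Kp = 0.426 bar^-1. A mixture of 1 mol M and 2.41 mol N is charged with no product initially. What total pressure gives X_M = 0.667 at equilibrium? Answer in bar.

P = 7.4 bar

Let X = conversion of M (basis 1 mol M); extent of reaction ξ = X.
At extent ξ: n_M = 1 − X; n_N = 2.41 − X; n_R = X.
n_T = Σnᵢ = 3.41 − X.
Kp = p_R / (p_M p_N) with p_i = (n_i/n_T)·P.
At X = 0.667: the mole-fraction product g(X) = Π y_i^ν_i = 3.152. Since Kp = g(X)·P^{-1}, P = (g/Kp)^(1/1) = (3.152/0.426)^(1/1) = 7.4 bar.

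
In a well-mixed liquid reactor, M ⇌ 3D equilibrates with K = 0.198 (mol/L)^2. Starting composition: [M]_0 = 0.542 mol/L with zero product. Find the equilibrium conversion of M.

Let X = conversion of M; extent ξ = 0.542·X mol/L.
Concentrations: [M] = 0.542 − 0.542X; [D] = 1.63X.
K = [D]^3 / ([M]).
Solving K = 0.198 for X ∈ (0,1): X = 0.264.

X = 0.264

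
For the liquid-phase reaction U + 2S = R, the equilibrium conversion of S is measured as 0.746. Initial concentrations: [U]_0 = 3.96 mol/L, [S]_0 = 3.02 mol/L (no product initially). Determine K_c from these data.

K_c = 0.676 (mol/L)^-2

Let X = conversion of S.
Concentrations: [U] = 3.96 − 1.51X; [S] = 3.02 − 3.02X; [R] = 1.51X.
At X = 0.746: [U] = 2.83, [S] = 0.767, [R] = 1.13.
K_c = [R] / ([U] [S]^2) = 0.676 (mol/L)^-2.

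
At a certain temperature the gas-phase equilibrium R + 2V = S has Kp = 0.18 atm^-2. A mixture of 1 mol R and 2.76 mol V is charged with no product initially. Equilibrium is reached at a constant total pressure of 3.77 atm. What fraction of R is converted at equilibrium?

X = 0.508

Basis: 1 mol R initially; let X = conversion of R. Extent ξ = X.
Mole table: n_R = 1 − X; n_V = 2.76 − 2X; n_S = X.
n_T = Σnᵢ = 3.76 − 2X.
y_i = n_i/n_T, p_i = y_i·P. Kp = p_S / (p_R p_V^2).
Equating to 0.18 atm^-2 and solving on 0 < X < 1: X = 0.508.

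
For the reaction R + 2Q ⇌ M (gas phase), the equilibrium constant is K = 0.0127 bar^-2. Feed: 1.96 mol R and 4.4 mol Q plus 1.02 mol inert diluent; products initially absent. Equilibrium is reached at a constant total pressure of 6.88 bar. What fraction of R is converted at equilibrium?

X = 0.158

Take 1.96 mol R as basis and let X be its fractional conversion, so ξ = 1.96X.
Species balance: n_R = 1.96 − 1.96X; n_Q = 4.4 − 3.92X; n_M = 1.96X; n_I = 1.02 (inert).
n_T = Σnᵢ = 7.38 − 3.92X.
y_i = n_i/n_T, p_i = y_i·P. K = p_M / (p_R p_Q^2).
Substituting and setting equal to 0.0127 bar^-2 gives a polynomial in X; the root in (0,1) is X = 0.158.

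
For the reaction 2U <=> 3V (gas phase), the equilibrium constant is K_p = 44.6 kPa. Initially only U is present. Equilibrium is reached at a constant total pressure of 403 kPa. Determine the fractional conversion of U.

Let X = conversion of U (basis 1 mol U); extent of reaction ξ = 0.5X.
At extent ξ: n_U = 1 − X; n_V = 1.5X.
Total moles n_T = 1 + 0.5X.
Mole fractions y_i = n_i/n_T; K_p = p_V^3 / (p_U^2) with p_i = y_i·P.
Setting this equal to 44.6 kPa and taking the physical root (0 < X < 1) gives X = 0.271.

X = 0.271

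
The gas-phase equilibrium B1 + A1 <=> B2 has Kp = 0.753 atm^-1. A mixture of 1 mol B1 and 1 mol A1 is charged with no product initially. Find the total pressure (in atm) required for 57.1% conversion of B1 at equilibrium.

Let X = conversion of B1 (basis 1 mol B1); extent of reaction ξ = X.
At extent ξ: n_B1 = 1 − X; n_A1 = 1 − X; n_B2 = X.
n_T = Σnᵢ = 2 − X.
Kp = p_B2 / (p_B1 p_A1) with p_i = (n_i/n_T)·P.
At X = 0.571: the mole-fraction product g(X) = Π y_i^ν_i = 4.434. Since Kp = g(X)·P^{-1}, P = (g/Kp)^(1/1) = (4.434/0.753)^(1/1) = 5.89 atm.

P = 5.89 atm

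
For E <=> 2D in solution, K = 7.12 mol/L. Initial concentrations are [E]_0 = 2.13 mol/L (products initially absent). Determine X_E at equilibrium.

Let X = conversion of E; extent ξ = 2.13·X mol/L.
Concentrations: [E] = 2.13 − 2.13X; [D] = 4.26X.
K = [D]^2 / ([E]).
Solving K = 7.12 for X ∈ (0,1): X = 0.587.

X = 0.587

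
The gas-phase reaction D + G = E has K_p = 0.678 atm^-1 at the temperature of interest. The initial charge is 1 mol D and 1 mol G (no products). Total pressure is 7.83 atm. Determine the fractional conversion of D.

X = 0.602

Take 1 mol D as basis and let X be its fractional conversion, so ξ = X.
At extent ξ: n_D = 1 − X; n_G = 1 − X; n_E = X.
Summing: n_T = 2 − X.
Mole fractions y_i = n_i/n_T; K_p = p_E / (p_D p_G) with p_i = y_i·P.
This yields a degree-2 equation in X; solving on (0,1), X = 0.602.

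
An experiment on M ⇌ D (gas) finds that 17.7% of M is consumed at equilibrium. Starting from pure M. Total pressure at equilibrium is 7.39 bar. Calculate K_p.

K_p = 0.215

Basis: 1 mol M initially; let X = conversion of M. Extent ξ = X.
Mole table: n_M = 1 − X; n_D = X.
n_T stays at 1 (no change in mole number).
At X = 0.177: n_M = 0.823, n_D = 0.177, n_T = 1.
p_i = (n_i/n_T)·P. K_p = p_D / (p_M) = 0.215.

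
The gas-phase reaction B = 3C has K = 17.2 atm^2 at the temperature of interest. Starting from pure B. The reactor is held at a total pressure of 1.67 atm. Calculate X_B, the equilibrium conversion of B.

X = 0.723

Basis: 1 mol B initially; let X = conversion of B. Extent ξ = X.
At extent ξ: n_B = 1 − X; n_C = 3X.
n_T = Σnᵢ = 1 + 2X.
Mole fractions y_i = n_i/n_T; K = p_C^3 / (p_B) with p_i = y_i·P.
Substituting and setting equal to 17.2 atm^2 gives a polynomial in X; the root in (0,1) is X = 0.723.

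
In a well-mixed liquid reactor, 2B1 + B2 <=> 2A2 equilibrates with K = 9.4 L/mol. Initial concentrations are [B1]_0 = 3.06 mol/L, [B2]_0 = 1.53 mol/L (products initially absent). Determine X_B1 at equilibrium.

Let X = conversion of B1; extent ξ = 3.06X/2 mol/L.
Concentrations: [B1] = 3.06 − 3.06X; [B2] = 1.53 − 1.53X; [A2] = 3.06X.
K = [A2]^2 / ([B1]^2 [B2]).
Solving K = 9.4 for X ∈ (0,1): X = 0.682.

X = 0.682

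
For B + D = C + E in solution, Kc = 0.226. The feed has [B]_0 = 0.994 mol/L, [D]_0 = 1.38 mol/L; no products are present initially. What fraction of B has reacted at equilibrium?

Let X = conversion of B; extent ξ = 0.994·X mol/L.
Concentrations: [B] = 0.994 − 0.994X; [D] = 1.38 − 0.994X; [C] = 0.994X; [E] = 0.994X.
Kc = [C] [E] / ([B] [D]).
Setting equal to 0.226 and solving for X on (0,1) gives X = 0.377.

X = 0.377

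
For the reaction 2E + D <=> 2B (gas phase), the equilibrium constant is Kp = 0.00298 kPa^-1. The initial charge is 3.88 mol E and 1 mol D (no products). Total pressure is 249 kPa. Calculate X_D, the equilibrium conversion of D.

Basis: 1 mol D initially; let X = conversion of D. Extent ξ = X.
At extent ξ: n_E = 3.88 − 2X; n_D = 1 − X; n_B = 2X.
Total moles n_T = 4.88 − X.
y_i = n_i/n_T, p_i = y_i·P. Kp = p_B^2 / (p_E^2 p_D).
Setting this equal to 0.00298 kPa^-1 and taking the physical root (0 < X < 1) gives X = 0.451.

X = 0.451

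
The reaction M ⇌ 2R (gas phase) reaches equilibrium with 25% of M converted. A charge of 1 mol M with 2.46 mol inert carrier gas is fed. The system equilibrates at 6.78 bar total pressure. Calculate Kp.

Kp = 0.609 bar

Take 1 mol M as basis and let X be its fractional conversion, so ξ = X.
Mole table: n_M = 1 − X; n_R = 2X; n_I = 2.46 (inert).
n_T = Σnᵢ = 3.46 + X.
At X = 0.25: n_M = 0.75, n_R = 0.5, n_T = 3.71.
p_i = (n_i/n_T)·P. Kp = p_R^2 / (p_M) = 0.609 bar.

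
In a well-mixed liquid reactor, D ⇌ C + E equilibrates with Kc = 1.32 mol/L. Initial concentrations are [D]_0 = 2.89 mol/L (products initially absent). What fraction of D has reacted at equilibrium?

X = 0.485

Let X = conversion of D; extent ξ = 2.89·X mol/L.
Concentrations: [D] = 2.89 − 2.89X; [C] = 2.89X; [E] = 2.89X.
Kc = [C] [E] / ([D]).
Equating to 1.32 mol/L: the physical root is X = 0.485.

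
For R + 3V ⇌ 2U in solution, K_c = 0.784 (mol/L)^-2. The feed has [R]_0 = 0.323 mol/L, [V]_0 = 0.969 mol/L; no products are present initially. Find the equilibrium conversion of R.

X = 0.332

Let X = conversion of R; extent ξ = 0.323·X mol/L.
Concentrations: [R] = 0.323 − 0.323X; [V] = 0.969 − 0.969X; [U] = 0.646X.
K_c = [U]^2 / ([R] [V]^3).
Solving K_c = 0.784 for X ∈ (0,1): X = 0.332.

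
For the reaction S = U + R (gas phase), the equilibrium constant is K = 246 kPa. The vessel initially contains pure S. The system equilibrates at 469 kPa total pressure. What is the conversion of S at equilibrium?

X = 0.587

Let X = conversion of S (basis 1 mol S); extent of reaction ξ = X.
Mole table: n_S = 1 − X; n_U = X; n_R = X.
n_T = Σnᵢ = 1 + X.
Mole fractions y_i = n_i/n_T; K = p_U p_R / (p_S) with p_i = y_i·P.
Substituting and setting equal to 246 kPa gives a polynomial in X; the root in (0,1) is X = 0.587.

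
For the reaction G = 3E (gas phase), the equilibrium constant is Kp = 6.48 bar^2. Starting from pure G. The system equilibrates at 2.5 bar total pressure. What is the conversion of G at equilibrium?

Let X = conversion of G (basis 1 mol G); extent of reaction ξ = X.
Moles: n_G = 1 − X; n_E = 3X.
n_T = Σnᵢ = 1 + 2X.
y_i = n_i/n_T, p_i = y_i·P. Kp = p_E^3 / (p_G).
Substituting and setting equal to 6.48 bar^2 gives a polynomial in X; the root in (0,1) is X = 0.423.

X = 0.423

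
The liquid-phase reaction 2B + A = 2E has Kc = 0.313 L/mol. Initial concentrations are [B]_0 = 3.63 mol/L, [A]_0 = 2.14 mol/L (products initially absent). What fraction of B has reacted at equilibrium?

Let X = conversion of B; extent ξ = 3.63X/2 mol/L.
Concentrations: [B] = 3.63 − 3.63X; [A] = 2.14 − 1.81X; [E] = 3.63X.
Kc = [E]^2 / ([B]^2 [A]).
This equals 0.313 at X = 0.400 (the root in 0 < X < 1).

X = 0.400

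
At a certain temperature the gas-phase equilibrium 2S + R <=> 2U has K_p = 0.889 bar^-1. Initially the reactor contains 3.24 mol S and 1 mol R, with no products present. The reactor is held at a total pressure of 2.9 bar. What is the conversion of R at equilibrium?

Let X = conversion of R (basis 1 mol R); extent of reaction ξ = X.
Mole table: n_S = 3.24 − 2X; n_R = 1 − X; n_U = 2X.
Total moles n_T = 4.24 − X.
y_i = n_i/n_T, p_i = y_i·P. K_p = p_U^2 / (p_S^2 p_R).
Equating to 0.889 bar^-1 and solving on 0 < X < 1: X = 0.573.

X = 0.573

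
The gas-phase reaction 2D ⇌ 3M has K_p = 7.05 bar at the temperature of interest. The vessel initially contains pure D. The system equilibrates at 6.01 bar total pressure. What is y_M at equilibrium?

y_M = 0.586

Let X = conversion of D (basis 1 mol D); extent of reaction ξ = 0.5X.
Moles: n_D = 1 − X; n_M = 1.5X.
n_T = Σnᵢ = 1 + 0.5X.
With p_i = (n_i/n_T)P, K_p = p_M^3 / (p_D^2).
Substituting and setting equal to 7.05 bar gives a polynomial in X; the root in (0,1) is X = 0.485.
Then n_M = 0.728, n_T = 1.24, so y_M = 0.586.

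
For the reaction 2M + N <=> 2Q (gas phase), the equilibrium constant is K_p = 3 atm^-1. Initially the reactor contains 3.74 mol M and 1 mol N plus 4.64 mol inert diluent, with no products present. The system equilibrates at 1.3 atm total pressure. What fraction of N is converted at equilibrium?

X = 0.569

Let X = conversion of N (basis 1 mol N); extent of reaction ξ = X.
Species balance: n_M = 3.74 − 2X; n_N = 1 − X; n_Q = 2X; n_I = 4.64 (inert).
n_T = Σnᵢ = 9.38 − X.
With p_i = (n_i/n_T)P, K_p = p_Q^2 / (p_M^2 p_N).
Substituting and setting equal to 3 atm^-1 gives a polynomial in X; the root in (0,1) is X = 0.569.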